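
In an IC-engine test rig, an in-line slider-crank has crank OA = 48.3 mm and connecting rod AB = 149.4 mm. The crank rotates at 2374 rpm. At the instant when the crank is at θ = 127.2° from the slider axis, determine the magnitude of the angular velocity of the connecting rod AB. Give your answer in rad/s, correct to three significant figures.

50.3

ω = 248.6 rad/s (converted from 2374 rpm).
The rod makes angle φ with the slider axis where L sinφ = r sinθ; differentiating, L cosφ·φ̇ = r ω cosθ.
L cosφ = √(L² − r² sin²θ) = 0.14436 m.
|ω_rod| = r ω |cosθ| / √(L² − r² sin²θ) = 0.0483·248.6·0.60460/0.14436 = 50.289 rad/s.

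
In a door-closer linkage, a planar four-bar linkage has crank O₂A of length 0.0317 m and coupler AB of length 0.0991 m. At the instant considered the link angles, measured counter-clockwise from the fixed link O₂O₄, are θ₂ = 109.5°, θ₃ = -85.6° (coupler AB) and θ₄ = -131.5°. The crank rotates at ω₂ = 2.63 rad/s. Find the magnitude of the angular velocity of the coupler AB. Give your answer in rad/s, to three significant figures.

1.02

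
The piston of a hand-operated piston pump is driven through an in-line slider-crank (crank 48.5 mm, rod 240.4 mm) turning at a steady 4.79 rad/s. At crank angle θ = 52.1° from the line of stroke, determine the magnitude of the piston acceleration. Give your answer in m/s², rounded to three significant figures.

ω = 4.79 rad/s
x(θ) = r cosθ + √(L² − r² sin²θ); with ω constant, a = ω²·d²x/dθ².
d²x/dθ² = −r cosθ − r²(cos2θ)/√u − r⁴ sin²2θ/(4u^{3/2}),  u = L² − r² sin²θ = 0.0563275 m².
Substituting r = 0.0485 m, L = 0.2404 m, θ = 52.1°: d²x/dθ² = -0.027459 m.
a = ω²·d²x/dθ² = (4.79)²·(-0.027459) = -0.63002 m/s²;  |a| = 0.63002 m/s².

0.630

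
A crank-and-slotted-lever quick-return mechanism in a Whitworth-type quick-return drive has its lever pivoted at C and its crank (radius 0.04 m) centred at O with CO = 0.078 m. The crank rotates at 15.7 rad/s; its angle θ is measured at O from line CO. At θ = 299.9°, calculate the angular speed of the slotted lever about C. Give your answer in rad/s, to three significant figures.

4.59

ω = 15.7 rad/s
Crank pin A relative to C: A = (d + r cosθ, r sinθ); lever angle φ = atan2(r sinθ, d + r cosθ).
Differentiating tanφ: φ̇ = rω(d cosθ + r)/(d² + r² + 2dr cosθ).
d² + r² + 2dr cosθ = |CA|² = 0.0107946 m²;  d cosθ + r = +0.078882 m.
|ω_lever| = |0.04·15.7·+0.078882| / 0.0107946 = 4.5892 rad/s.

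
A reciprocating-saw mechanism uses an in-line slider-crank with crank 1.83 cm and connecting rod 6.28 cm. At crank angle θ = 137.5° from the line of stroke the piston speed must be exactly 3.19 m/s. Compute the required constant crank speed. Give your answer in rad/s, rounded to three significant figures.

For an in-line slider-crank, |v_piston| = rω|sinθ|·[1 + r cosθ/√(L² − r² sin²θ)].
With r = 0.0183 m, L = 0.0628 m, θ = 137.5°: the bracketed kinematic factor |dx/dθ| = 0.0096541 m.
ω = v/|dx/dθ| = 3.19/0.0096541 = 330.43 rad/s.

330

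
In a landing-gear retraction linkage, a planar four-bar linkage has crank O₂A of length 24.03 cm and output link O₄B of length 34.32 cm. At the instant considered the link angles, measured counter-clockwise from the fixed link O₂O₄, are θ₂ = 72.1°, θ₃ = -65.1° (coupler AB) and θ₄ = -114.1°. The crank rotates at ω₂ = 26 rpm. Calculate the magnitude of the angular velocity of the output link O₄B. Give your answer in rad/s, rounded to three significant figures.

1.72

ω₂ = 2.723 rad/s (from 26 rpm).
Differentiating the loop-closure r₂e^{iθ₂}+r₃e^{iθ₃}=r₁+r₄e^{iθ₄} gives r₂ω₂e^{iθ₂}+r₃ω₃e^{iθ₃}=r₄ω₄e^{iθ₄}.
Eliminating the other unknown: ω₄ = r₂ω₂ sin(θ₂−θ₃) / [r₄ sin(θ₄−θ₃)].
Numerator sine = +0.67944; denominator sine = -0.75471.
Result = 0.2403·2.723·(+0.67944) / (0.3432·(-0.75471)) = -1.7162 rad/s; magnitude 1.7162 rad/s.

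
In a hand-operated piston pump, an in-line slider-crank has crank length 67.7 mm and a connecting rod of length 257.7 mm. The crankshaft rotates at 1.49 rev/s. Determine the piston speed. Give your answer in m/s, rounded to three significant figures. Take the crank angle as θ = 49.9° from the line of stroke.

0.569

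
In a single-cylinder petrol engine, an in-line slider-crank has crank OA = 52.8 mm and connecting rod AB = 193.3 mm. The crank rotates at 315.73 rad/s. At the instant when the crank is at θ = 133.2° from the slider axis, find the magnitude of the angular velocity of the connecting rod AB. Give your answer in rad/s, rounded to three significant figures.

60.2

ω = 315.7 rad/s
The rod makes angle φ with the slider axis where L sinφ = r sinθ; differentiating, L cosφ·φ̇ = r ω cosθ.
L cosφ = √(L² − r² sin²θ) = 0.18943 m.
|ω_rod| = r ω |cosθ| / √(L² − r² sin²θ) = 0.0528·315.7·0.68455/0.18943 = 60.243 rad/s.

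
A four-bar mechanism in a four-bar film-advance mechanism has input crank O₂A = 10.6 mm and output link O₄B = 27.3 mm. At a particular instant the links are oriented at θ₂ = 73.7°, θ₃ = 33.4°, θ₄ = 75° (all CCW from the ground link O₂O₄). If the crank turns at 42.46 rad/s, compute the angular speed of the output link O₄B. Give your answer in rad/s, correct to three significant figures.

ω₂ = 42.46 rad/s
Differentiating the loop-closure r₂e^{iθ₂}+r₃e^{iθ₃}=r₁+r₄e^{iθ₄} gives r₂ω₂e^{iθ₂}+r₃ω₃e^{iθ₃}=r₄ω₄e^{iθ₄}.
Eliminating the other unknown: ω₄ = r₂ω₂ sin(θ₂−θ₃) / [r₄ sin(θ₄−θ₃)].
Numerator sine = +0.64679; denominator sine = +0.66393.
Result = 0.0106·42.46·(+0.64679) / (0.0273·(+0.66393)) = +16.061 rad/s; magnitude 16.061 rad/s.

16.1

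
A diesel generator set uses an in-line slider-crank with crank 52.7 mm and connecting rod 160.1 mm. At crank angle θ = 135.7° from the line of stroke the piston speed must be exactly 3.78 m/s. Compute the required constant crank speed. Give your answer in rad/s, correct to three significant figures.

135

For an in-line slider-crank, |v_piston| = rω|sinθ|·[1 + r cosθ/√(L² − r² sin²θ)].
With r = 0.0527 m, L = 0.1601 m, θ = 135.7°: the bracketed kinematic factor |dx/dθ| = 0.027897 m.
ω = v/|dx/dθ| = 3.78/0.027897 = 135.5 rad/s.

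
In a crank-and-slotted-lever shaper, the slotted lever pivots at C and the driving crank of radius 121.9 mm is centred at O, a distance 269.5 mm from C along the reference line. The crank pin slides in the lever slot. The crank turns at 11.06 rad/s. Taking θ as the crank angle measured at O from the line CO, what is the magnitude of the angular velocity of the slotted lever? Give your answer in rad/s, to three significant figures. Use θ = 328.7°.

ω = 11.06 rad/s
Crank pin A relative to C: A = (d + r cosθ, r sinθ); lever angle φ = atan2(r sinθ, d + r cosθ).
Differentiating tanφ: φ̇ = rω(d cosθ + r)/(d² + r² + 2dr cosθ).
d² + r² + 2dr cosθ = |CA|² = 0.143631 m²;  d cosθ + r = +0.35218 m.
|ω_lever| = |0.1219·11.06·+0.35218| / 0.143631 = 3.3058 rad/s.

3.31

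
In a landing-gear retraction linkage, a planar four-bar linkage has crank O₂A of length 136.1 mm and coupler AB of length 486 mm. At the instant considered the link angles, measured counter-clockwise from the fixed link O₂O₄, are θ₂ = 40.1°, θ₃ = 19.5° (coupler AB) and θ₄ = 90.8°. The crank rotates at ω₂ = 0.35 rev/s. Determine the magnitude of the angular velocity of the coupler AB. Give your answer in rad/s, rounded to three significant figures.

ω₂ = 2.199 rad/s (from 0.35 rev/s).
Differentiating the loop-closure r₂e^{iθ₂}+r₃e^{iθ₃}=r₁+r₄e^{iθ₄} gives r₂ω₂e^{iθ₂}+r₃ω₃e^{iθ₃}=r₄ω₄e^{iθ₄}.
Eliminating the other unknown: ω₃ = r₂ω₂ sin(θ₄−θ₂) / [r₃ sin(θ₃−θ₄)].
Numerator sine = +0.77384; denominator sine = -0.94721.
Result = 0.1361·2.199·(+0.77384) / (0.486·(-0.94721)) = -0.50312 rad/s; magnitude 0.50312 rad/s.

0.503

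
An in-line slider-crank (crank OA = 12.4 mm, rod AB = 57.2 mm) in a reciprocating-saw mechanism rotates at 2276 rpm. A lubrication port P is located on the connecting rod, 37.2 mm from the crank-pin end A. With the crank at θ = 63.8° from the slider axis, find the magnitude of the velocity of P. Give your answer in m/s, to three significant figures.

2.86

ω = 238.3 rad/s.  Crank-pin speed |V_A| = rω = 2.9554 m/s, perpendicular to OA.
Rod angle: sinφ = −(r/L) sinθ ⇒ φ = -11.216°; ω_rod = −rω cosθ/√(L²−r²sin²θ) = -23.256 rad/s.
V_P = V_A + ω_rod × AP, with AP = 0.0372 m along the rod.
Components: V_Px = −rω sinθ − a·ω_rod·sinφ = -2.8201 m/s;  V_Py = rω cosθ + a·ω_rod·cosφ = +0.45624 m/s.
|V_P| = √(V_Px² + V_Py²) = 2.8567 m/s.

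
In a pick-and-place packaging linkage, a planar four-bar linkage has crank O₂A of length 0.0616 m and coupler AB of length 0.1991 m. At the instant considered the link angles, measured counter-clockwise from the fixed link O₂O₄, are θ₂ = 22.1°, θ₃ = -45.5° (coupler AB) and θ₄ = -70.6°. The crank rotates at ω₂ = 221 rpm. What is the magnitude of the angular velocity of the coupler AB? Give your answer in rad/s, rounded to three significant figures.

ω₂ = 23.14 rad/s (from 221 rpm).
Differentiating the loop-closure r₂e^{iθ₂}+r₃e^{iθ₃}=r₁+r₄e^{iθ₄} gives r₂ω₂e^{iθ₂}+r₃ω₃e^{iθ₃}=r₄ω₄e^{iθ₄}.
Eliminating the other unknown: ω₃ = r₂ω₂ sin(θ₄−θ₂) / [r₃ sin(θ₃−θ₄)].
Numerator sine = -0.99889; denominator sine = +0.42420.
Result = 0.0616·23.14·(-0.99889) / (0.1991·(+0.42420)) = -16.861 rad/s; magnitude 16.861 rad/s.

16.9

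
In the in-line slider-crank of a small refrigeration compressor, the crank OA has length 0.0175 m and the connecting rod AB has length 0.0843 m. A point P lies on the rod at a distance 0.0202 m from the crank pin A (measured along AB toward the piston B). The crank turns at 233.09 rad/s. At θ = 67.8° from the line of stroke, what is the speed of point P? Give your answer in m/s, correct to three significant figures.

4.02

ω = 233.1 rad/s.  Crank-pin speed |V_A| = rω = 4.0791 m/s, perpendicular to OA.
Rod angle: sinφ = −(r/L) sinθ ⇒ φ = -11.081°; ω_rod = −rω cosθ/√(L²−r²sin²θ) = -18.63 rad/s.
V_P = V_A + ω_rod × AP, with AP = 0.0202 m along the rod.
Components: V_Px = −rω sinθ − a·ω_rod·sinφ = -3.849 m/s;  V_Py = rω cosθ + a·ω_rod·cosφ = +1.1719 m/s.
|V_P| = √(V_Px² + V_Py²) = 4.0235 m/s.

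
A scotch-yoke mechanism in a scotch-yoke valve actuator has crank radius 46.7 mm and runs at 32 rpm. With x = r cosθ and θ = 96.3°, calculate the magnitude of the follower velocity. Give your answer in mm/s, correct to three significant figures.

ω = 3.351 rad/s (from 32 rpm).
x = r cosθ ⇒ ẋ = −rω sinθ.
|v| = rω|sinθ| = 0.0467·3.351·|sin 96.3°| = 0.15555 m/s = 155.55 mm/s.

156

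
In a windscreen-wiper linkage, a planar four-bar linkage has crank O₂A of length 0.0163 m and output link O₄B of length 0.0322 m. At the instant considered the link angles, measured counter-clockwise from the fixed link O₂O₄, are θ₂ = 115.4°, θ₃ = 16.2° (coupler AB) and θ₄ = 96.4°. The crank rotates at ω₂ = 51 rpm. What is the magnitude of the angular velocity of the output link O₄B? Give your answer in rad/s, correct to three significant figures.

ω₂ = 5.341 rad/s (from 51 rpm).
Differentiating the loop-closure r₂e^{iθ₂}+r₃e^{iθ₃}=r₁+r₄e^{iθ₄} gives r₂ω₂e^{iθ₂}+r₃ω₃e^{iθ₃}=r₄ω₄e^{iθ₄}.
Eliminating the other unknown: ω₄ = r₂ω₂ sin(θ₂−θ₃) / [r₄ sin(θ₄−θ₃)].
Numerator sine = +0.98714; denominator sine = +0.98541.
Result = 0.0163·5.341·(+0.98714) / (0.0322·(+0.98541)) = +2.7083 rad/s; magnitude 2.7083 rad/s.

2.71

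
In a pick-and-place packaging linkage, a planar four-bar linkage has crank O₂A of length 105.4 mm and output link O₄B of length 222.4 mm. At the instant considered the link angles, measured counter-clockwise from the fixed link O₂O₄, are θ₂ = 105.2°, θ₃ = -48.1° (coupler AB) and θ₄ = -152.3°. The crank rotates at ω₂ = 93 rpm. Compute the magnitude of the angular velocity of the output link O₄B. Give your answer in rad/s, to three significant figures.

ω₂ = 9.739 rad/s (from 93 rpm).
Differentiating the loop-closure r₂e^{iθ₂}+r₃e^{iθ₃}=r₁+r₄e^{iθ₄} gives r₂ω₂e^{iθ₂}+r₃ω₃e^{iθ₃}=r₄ω₄e^{iθ₄}.
Eliminating the other unknown: ω₄ = r₂ω₂ sin(θ₂−θ₃) / [r₄ sin(θ₄−θ₃)].
Numerator sine = +0.44932; denominator sine = -0.96945.
Result = 0.1054·9.739·(+0.44932) / (0.2224·(-0.96945)) = -2.1392 rad/s; magnitude 2.1392 rad/s.

2.14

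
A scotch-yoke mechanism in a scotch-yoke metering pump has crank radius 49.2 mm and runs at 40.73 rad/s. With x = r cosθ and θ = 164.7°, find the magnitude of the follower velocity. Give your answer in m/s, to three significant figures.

0.529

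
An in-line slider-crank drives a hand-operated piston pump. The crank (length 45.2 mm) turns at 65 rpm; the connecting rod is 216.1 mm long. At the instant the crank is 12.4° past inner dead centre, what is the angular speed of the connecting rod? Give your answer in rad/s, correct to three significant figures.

1.39

ω = 6.807 rad/s (converted from 65 rpm).
The rod makes angle φ with the slider axis where L sinφ = r sinθ; differentiating, L cosφ·φ̇ = r ω cosθ.
L cosφ = √(L² − r² sin²θ) = 0.21588 m.
|ω_rod| = r ω |cosθ| / √(L² − r² sin²θ) = 0.0452·6.807·0.97667/0.21588 = 1.3919 rad/s.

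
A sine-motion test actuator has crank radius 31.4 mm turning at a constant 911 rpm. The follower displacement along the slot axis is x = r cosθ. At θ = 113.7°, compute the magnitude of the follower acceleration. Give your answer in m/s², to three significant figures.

115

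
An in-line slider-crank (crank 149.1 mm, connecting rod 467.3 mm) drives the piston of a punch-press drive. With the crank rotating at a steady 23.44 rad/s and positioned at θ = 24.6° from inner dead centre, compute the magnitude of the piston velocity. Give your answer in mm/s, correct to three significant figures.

ω = 23.44 rad/s
For an in-line slider-crank, x = r cosθ + √(L² − r² sin²θ), so v = −rω sinθ·[1 + r cosθ/√(L² − r² sin²θ)].
With r = 0.1491 m, L = 0.4673 m, θ = 24.6°: √(L² − r² sin²θ) = 0.46316 m.
v = −0.1491·23.44·0.41628·[1 + 0.1491·0.90924/0.46316] = -1.8807 m/s.
|v| = 1.8807 m/s = 1880.7 mm/s.

1880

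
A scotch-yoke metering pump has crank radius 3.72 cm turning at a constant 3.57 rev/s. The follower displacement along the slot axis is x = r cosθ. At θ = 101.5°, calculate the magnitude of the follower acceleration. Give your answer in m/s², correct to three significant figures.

ω = 22.43 rad/s (from 3.57 rev/s).
x = r cosθ ⇒ ẍ = −rω² cosθ (ω constant).
|a| = rω²|cosθ| = 0.0372·(22.43)²·|cos 101.5°| = 3.7316 m/s².

3.73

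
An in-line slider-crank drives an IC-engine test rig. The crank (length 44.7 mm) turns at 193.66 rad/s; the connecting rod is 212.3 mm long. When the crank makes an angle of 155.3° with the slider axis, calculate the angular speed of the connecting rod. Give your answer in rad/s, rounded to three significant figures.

37.2

ω = 193.7 rad/s
The rod makes angle φ with the slider axis where L sinφ = r sinθ; differentiating, L cosφ·φ̇ = r ω cosθ.
L cosφ = √(L² − r² sin²θ) = 0.21148 m.
|ω_rod| = r ω |cosθ| / √(L² − r² sin²θ) = 0.0447·193.7·0.90851/0.21148 = 37.189 rad/s.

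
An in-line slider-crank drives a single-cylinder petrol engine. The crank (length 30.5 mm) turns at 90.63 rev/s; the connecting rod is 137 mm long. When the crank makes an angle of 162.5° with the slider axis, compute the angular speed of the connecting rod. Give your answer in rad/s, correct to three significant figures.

121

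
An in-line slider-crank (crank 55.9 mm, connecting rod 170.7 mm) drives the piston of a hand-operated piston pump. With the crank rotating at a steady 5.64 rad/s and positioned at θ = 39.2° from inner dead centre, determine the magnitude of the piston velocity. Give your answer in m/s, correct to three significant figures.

0.251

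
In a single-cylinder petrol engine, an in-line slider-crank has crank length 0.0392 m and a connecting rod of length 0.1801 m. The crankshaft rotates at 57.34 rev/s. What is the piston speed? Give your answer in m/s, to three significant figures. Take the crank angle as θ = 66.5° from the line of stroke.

14.1

ω = 2π·57.3 = 360.3 rad/s
For an in-line slider-crank, x = r cosθ + √(L² − r² sin²θ), so v = −rω sinθ·[1 + r cosθ/√(L² − r² sin²θ)].
With r = 0.0392 m, L = 0.1801 m, θ = 66.5°: √(L² − r² sin²θ) = 0.17648 m.
v = −0.0392·360.3·0.91706·[1 + 0.0392·0.39875/0.17648] = -14.099 m/s.
|v| = 14.099 m/s.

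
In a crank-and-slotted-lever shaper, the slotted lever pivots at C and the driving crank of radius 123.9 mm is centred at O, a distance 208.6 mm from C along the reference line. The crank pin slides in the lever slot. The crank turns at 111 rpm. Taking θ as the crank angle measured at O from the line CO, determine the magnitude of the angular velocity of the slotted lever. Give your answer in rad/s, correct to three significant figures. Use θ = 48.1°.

4.06

ω = 11.62 rad/s (from 111 rpm).
Crank pin A relative to C: A = (d + r cosθ, r sinθ); lever angle φ = atan2(r sinθ, d + r cosθ).
Differentiating tanφ: φ̇ = rω(d cosθ + r)/(d² + r² + 2dr cosθ).
d² + r² + 2dr cosθ = |CA|² = 0.0933862 m²;  d cosθ + r = +0.26321 m.
|ω_lever| = |0.1239·11.62·+0.26321| / 0.0933862 = 4.0592 rad/s.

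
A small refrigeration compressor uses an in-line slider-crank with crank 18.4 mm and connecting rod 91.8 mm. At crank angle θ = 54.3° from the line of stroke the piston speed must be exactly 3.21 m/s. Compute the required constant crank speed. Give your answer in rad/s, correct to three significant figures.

For an in-line slider-crank, |v_piston| = rω|sinθ|·[1 + r cosθ/√(L² − r² sin²θ)].
With r = 0.0184 m, L = 0.0918 m, θ = 54.3°: the bracketed kinematic factor |dx/dθ| = 0.016714 m.
ω = v/|dx/dθ| = 3.21/0.016714 = 192.06 rad/s.

192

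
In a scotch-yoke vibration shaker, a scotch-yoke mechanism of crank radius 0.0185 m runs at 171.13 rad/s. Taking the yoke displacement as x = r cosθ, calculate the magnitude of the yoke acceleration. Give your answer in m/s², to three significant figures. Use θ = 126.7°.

ω = 171.1 rad/s
x = r cosθ ⇒ ẍ = −rω² cosθ (ω constant).
|a| = rω²|cosθ| = 0.0185·(171.1)²·|cos 126.7°| = 323.78 m/s².

324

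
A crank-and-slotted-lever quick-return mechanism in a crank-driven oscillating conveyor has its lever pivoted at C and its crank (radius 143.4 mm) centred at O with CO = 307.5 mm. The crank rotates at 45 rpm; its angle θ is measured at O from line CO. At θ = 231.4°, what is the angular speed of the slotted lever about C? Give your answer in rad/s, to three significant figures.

0.545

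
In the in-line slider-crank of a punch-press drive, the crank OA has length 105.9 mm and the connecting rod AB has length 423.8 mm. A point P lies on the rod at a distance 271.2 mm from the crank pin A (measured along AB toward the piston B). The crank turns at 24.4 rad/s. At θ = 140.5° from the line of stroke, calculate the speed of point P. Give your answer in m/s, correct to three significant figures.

1.61

ω = 24.4 rad/s.  Crank-pin speed |V_A| = rω = 2.584 m/s, perpendicular to OA.
Rod angle: sinφ = −(r/L) sinθ ⇒ φ = -9.146°; ω_rod = −rω cosθ/√(L²−r²sin²θ) = +4.7653 rad/s.
V_P = V_A + ω_rod × AP, with AP = 0.2712 m along the rod.
Components: V_Px = −rω sinθ − a·ω_rod·sinφ = -1.4382 m/s;  V_Py = rω cosθ + a·ω_rod·cosφ = -0.71794 m/s.
|V_P| = √(V_Px² + V_Py²) = 1.6074 m/s.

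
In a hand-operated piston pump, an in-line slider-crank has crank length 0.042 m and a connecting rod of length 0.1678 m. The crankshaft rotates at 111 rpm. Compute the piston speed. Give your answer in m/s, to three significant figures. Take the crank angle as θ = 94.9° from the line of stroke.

ω = 2π·111/60 = 11.62 rad/s
For an in-line slider-crank, x = r cosθ + √(L² − r² sin²θ), so v = −rω sinθ·[1 + r cosθ/√(L² − r² sin²θ)].
With r = 0.042 m, L = 0.1678 m, θ = 94.9°: √(L² − r² sin²θ) = 0.1625 m.
v = −0.042·11.62·0.99635·[1 + 0.042·-0.08542/0.1625] = -0.47568 m/s.
|v| = 0.47568 m/s.

0.476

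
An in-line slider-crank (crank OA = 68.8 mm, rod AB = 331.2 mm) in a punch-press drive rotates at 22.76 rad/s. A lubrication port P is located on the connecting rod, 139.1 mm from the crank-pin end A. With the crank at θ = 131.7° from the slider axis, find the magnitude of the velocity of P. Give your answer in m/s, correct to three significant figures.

1.26

ω = 22.76 rad/s.  Crank-pin speed |V_A| = rω = 1.5659 m/s, perpendicular to OA.
Rod angle: sinφ = −(r/L) sinθ ⇒ φ = -8.923°; ω_rod = −rω cosθ/√(L²−r²sin²θ) = +3.1837 rad/s.
V_P = V_A + ω_rod × AP, with AP = 0.1391 m along the rod.
Components: V_Px = −rω sinθ − a·ω_rod·sinφ = -1.1005 m/s;  V_Py = rω cosθ + a·ω_rod·cosφ = -0.60418 m/s.
|V_P| = √(V_Px² + V_Py²) = 1.2554 m/s.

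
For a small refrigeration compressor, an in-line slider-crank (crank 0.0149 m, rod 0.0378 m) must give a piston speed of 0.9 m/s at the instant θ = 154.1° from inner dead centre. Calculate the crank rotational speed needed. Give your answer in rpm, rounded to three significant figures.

For an in-line slider-crank, |v_piston| = rω|sinθ|·[1 + r cosθ/√(L² − r² sin²θ)].
With r = 0.0149 m, L = 0.0378 m, θ = 154.1°: the bracketed kinematic factor |dx/dθ| = 0.0041656 m.
ω = v/|dx/dθ| = 0.9/0.0041656 = 216.06 rad/s.
N = 60ω/(2π) = 2063.2 rpm.

2060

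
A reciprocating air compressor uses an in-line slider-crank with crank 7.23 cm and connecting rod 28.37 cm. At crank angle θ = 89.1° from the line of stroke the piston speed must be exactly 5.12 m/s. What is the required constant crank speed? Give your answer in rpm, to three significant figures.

For an in-line slider-crank, |v_piston| = rω|sinθ|·[1 + r cosθ/√(L² − r² sin²θ)].
With r = 0.0723 m, L = 0.2837 m, θ = 89.1°: the bracketed kinematic factor |dx/dθ| = 0.07259 m.
ω = v/|dx/dθ| = 5.12/0.07259 = 70.533 rad/s.
N = 60ω/(2π) = 673.54 rpm.

674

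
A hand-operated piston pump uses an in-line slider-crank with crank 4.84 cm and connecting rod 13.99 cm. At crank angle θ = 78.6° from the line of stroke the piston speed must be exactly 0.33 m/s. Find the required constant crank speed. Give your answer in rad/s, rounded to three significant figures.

6.48

For an in-line slider-crank, |v_piston| = rω|sinθ|·[1 + r cosθ/√(L² − r² sin²θ)].
With r = 0.0484 m, L = 0.1399 m, θ = 78.6°: the bracketed kinematic factor |dx/dθ| = 0.050894 m.
ω = v/|dx/dθ| = 0.33/0.050894 = 6.4841 rad/s.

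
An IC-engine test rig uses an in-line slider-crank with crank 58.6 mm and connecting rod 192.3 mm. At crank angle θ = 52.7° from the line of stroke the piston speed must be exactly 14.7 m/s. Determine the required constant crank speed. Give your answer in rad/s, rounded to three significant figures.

265

For an in-line slider-crank, |v_piston| = rω|sinθ|·[1 + r cosθ/√(L² − r² sin²θ)].
With r = 0.0586 m, L = 0.1923 m, θ = 52.7°: the bracketed kinematic factor |dx/dθ| = 0.055487 m.
ω = v/|dx/dθ| = 14.7/0.055487 = 264.92 rad/s.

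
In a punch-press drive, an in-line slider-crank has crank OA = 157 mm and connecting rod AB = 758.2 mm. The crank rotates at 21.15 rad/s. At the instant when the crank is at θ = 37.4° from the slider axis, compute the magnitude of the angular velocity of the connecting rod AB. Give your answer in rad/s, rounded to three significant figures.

3.51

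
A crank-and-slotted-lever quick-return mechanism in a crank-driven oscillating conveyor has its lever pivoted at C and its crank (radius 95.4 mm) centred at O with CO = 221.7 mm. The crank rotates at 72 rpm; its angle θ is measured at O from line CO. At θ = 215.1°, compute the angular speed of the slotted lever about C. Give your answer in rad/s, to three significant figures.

2.62

ω = 7.54 rad/s (from 72 rpm).
Crank pin A relative to C: A = (d + r cosθ, r sinθ); lever angle φ = atan2(r sinθ, d + r cosθ).
Differentiating tanφ: φ̇ = rω(d cosθ + r)/(d² + r² + 2dr cosθ).
d² + r² + 2dr cosθ = |CA|² = 0.023644 m²;  d cosθ + r = -0.085984 m.
|ω_lever| = |0.0954·7.54·-0.085984| / 0.023644 = 2.6158 rad/s.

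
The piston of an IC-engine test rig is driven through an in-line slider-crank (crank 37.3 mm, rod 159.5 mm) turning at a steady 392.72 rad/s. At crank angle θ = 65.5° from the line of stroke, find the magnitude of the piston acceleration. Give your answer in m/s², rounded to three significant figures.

ω = 392.7 rad/s
x(θ) = r cosθ + √(L² − r² sin²θ); with ω constant, a = ω²·d²x/dθ².
d²x/dθ² = −r cosθ − r²(cos2θ)/√u − r⁴ sin²2θ/(4u^{3/2}),  u = L² − r² sin²θ = 0.0242882 m².
Substituting r = 0.0373 m, L = 0.1595 m, θ = 65.5°: d²x/dθ² = -0.009684 m.
a = ω²·d²x/dθ² = (392.7)²·(-0.009684) = -1493.6 m/s²;  |a| = 1493.6 m/s².

1490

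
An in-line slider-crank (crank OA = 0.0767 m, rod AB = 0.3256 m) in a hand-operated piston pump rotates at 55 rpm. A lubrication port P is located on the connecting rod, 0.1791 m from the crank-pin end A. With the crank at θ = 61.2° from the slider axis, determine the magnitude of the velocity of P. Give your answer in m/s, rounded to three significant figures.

ω = 5.76 rad/s.  Crank-pin speed |V_A| = rω = 0.44176 m/s, perpendicular to OA.
Rod angle: sinφ = −(r/L) sinθ ⇒ φ = -11.913°; ω_rod = −rω cosθ/√(L²−r²sin²θ) = -0.66801 rad/s.
V_P = V_A + ω_rod × AP, with AP = 0.1791 m along the rod.
Components: V_Px = −rω sinθ − a·ω_rod·sinφ = -0.41181 m/s;  V_Py = rω cosθ + a·ω_rod·cosφ = +0.095756 m/s.
|V_P| = √(V_Px² + V_Py²) = 0.4228 m/s.

0.423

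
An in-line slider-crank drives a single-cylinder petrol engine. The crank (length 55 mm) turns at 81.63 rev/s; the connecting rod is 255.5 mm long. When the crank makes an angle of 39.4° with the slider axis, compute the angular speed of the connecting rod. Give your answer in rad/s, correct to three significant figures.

ω = 512.9 rad/s (converted from 81.63 rev/s).
The rod makes angle φ with the slider axis where L sinφ = r sinθ; differentiating, L cosφ·φ̇ = r ω cosθ.
L cosφ = √(L² − r² sin²θ) = 0.2531 m.
|ω_rod| = r ω |cosθ| / √(L² − r² sin²θ) = 0.055·512.9·0.77273/0.2531 = 86.124 rad/s.

86.1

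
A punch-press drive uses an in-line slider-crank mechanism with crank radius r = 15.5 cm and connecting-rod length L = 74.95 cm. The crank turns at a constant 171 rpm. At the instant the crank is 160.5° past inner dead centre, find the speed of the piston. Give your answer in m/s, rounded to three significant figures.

ω = 2π·171/60 = 17.91 rad/s
For an in-line slider-crank, x = r cosθ + √(L² − r² sin²θ), so v = −rω sinθ·[1 + r cosθ/√(L² − r² sin²θ)].
With r = 0.155 m, L = 0.7495 m, θ = 160.5°: √(L² − r² sin²θ) = 0.74771 m.
v = −0.155·17.91·0.33381·[1 + 0.155·-0.94264/0.74771] = -0.74546 m/s.
|v| = 0.74546 m/s.

0.745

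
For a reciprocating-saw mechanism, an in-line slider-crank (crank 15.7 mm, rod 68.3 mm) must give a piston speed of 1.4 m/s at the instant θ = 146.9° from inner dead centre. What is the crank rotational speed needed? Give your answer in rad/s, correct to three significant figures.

203

For an in-line slider-crank, |v_piston| = rω|sinθ|·[1 + r cosθ/√(L² − r² sin²θ)].
With r = 0.0157 m, L = 0.0683 m, θ = 146.9°: the bracketed kinematic factor |dx/dθ| = 0.0069096 m.
ω = v/|dx/dθ| = 1.4/0.0069096 = 202.62 rad/s.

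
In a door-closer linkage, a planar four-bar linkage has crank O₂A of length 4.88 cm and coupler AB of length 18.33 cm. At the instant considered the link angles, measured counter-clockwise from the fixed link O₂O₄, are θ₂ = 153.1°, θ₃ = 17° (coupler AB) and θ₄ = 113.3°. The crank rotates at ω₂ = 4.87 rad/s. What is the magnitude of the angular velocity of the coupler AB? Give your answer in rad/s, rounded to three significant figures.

ω₂ = 4.87 rad/s
Differentiating the loop-closure r₂e^{iθ₂}+r₃e^{iθ₃}=r₁+r₄e^{iθ₄} gives r₂ω₂e^{iθ₂}+r₃ω₃e^{iθ₃}=r₄ω₄e^{iθ₄}.
Eliminating the other unknown: ω₃ = r₂ω₂ sin(θ₄−θ₂) / [r₃ sin(θ₃−θ₄)].
Numerator sine = -0.64011; denominator sine = -0.99396.
Result = 0.0488·4.87·(-0.64011) / (0.1833·(-0.99396)) = +0.83497 rad/s; magnitude 0.83497 rad/s.

0.835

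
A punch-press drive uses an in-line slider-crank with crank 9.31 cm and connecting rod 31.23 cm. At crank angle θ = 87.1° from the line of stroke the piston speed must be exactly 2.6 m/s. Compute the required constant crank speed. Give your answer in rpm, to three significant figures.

For an in-line slider-crank, |v_piston| = rω|sinθ|·[1 + r cosθ/√(L² − r² sin²θ)].
With r = 0.0931 m, L = 0.3123 m, θ = 87.1°: the bracketed kinematic factor |dx/dθ| = 0.09445 m.
ω = v/|dx/dθ| = 2.6/0.09445 = 27.528 rad/s.
N = 60ω/(2π) = 262.87 rpm.

263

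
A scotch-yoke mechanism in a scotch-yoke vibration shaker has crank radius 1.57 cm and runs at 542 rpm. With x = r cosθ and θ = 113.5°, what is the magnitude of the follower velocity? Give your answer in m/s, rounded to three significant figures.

ω = 56.76 rad/s (from 542 rpm).
x = r cosθ ⇒ ẋ = −rω sinθ.
|v| = rω|sinθ| = 0.0157·56.76·|sin 113.5°| = 0.81719 m/s.

0.817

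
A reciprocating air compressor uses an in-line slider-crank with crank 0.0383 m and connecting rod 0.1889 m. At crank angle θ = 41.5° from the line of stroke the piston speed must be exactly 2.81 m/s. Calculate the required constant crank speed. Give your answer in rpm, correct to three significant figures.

917

For an in-line slider-crank, |v_piston| = rω|sinθ|·[1 + r cosθ/√(L² − r² sin²θ)].
With r = 0.0383 m, L = 0.1889 m, θ = 41.5°: the bracketed kinematic factor |dx/dθ| = 0.029267 m.
ω = v/|dx/dθ| = 2.81/0.029267 = 96.011 rad/s.
N = 60ω/(2π) = 916.84 rpm.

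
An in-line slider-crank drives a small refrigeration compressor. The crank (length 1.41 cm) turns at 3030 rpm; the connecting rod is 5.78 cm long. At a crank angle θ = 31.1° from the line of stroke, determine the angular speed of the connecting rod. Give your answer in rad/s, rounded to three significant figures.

66.8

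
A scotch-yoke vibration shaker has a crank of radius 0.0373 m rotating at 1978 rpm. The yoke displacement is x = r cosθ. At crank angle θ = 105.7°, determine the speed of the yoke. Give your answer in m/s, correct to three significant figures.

7.44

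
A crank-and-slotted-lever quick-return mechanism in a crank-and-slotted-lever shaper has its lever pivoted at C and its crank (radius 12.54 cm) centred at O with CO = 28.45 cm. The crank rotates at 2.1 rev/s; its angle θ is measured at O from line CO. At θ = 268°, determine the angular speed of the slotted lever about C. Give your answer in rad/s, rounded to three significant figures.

2.03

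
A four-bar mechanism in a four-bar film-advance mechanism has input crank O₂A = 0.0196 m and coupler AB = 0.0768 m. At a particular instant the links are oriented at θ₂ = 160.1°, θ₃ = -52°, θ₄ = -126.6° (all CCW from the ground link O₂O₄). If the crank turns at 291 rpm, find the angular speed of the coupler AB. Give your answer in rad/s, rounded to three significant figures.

7.73

ω₂ = 30.47 rad/s (from 291 rpm).
Differentiating the loop-closure r₂e^{iθ₂}+r₃e^{iθ₃}=r₁+r₄e^{iθ₄} gives r₂ω₂e^{iθ₂}+r₃ω₃e^{iθ₃}=r₄ω₄e^{iθ₄}.
Eliminating the other unknown: ω₃ = r₂ω₂ sin(θ₄−θ₂) / [r₃ sin(θ₃−θ₄)].
Numerator sine = +0.95782; denominator sine = +0.96410.
Result = 0.0196·30.47·(+0.95782) / (0.0768·(+0.96410)) = +7.7265 rad/s; magnitude 7.7265 rad/s.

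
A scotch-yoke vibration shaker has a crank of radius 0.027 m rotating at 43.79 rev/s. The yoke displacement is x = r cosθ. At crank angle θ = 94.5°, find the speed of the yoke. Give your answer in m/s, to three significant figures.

7.41

ω = 275.1 rad/s (from 43.79 rev/s).
x = r cosθ ⇒ ẋ = −rω sinθ.
|v| = rω|sinθ| = 0.027·275.1·|sin 94.5°| = 7.4059 m/s.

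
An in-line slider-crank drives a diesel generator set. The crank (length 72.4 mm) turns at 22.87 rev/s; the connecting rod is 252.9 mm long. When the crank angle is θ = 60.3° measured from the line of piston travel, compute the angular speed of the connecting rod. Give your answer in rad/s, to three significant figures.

ω = 143.7 rad/s (converted from 22.87 rev/s).
The rod makes angle φ with the slider axis where L sinφ = r sinθ; differentiating, L cosφ·φ̇ = r ω cosθ.
L cosφ = √(L² − r² sin²θ) = 0.24496 m.
|ω_rod| = r ω |cosθ| / √(L² − r² sin²θ) = 0.0724·143.7·0.49546/0.24496 = 21.043 rad/s.

21.0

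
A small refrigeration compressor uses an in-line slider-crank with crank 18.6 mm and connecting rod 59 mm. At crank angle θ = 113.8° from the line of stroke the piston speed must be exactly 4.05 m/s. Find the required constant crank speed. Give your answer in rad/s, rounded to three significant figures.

274

For an in-line slider-crank, |v_piston| = rω|sinθ|·[1 + r cosθ/√(L² − r² sin²θ)].
With r = 0.0186 m, L = 0.059 m, θ = 113.8°: the bracketed kinematic factor |dx/dθ| = 0.014757 m.
ω = v/|dx/dθ| = 4.05/0.014757 = 274.44 rad/s.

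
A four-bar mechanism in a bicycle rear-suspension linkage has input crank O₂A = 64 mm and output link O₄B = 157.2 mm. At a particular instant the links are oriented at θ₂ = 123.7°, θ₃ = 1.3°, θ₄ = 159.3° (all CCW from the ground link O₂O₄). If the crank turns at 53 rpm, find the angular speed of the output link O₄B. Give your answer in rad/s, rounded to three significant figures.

5.09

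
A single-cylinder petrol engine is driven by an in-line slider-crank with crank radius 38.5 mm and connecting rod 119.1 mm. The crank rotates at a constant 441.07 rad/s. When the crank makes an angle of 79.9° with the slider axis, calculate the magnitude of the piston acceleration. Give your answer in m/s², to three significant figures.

1070

ω = 441.1 rad/s
x(θ) = r cosθ + √(L² − r² sin²θ); with ω constant, a = ω²·d²x/dθ².
d²x/dθ² = −r cosθ − r²(cos2θ)/√u − r⁴ sin²2θ/(4u^{3/2}),  u = L² − r² sin²θ = 0.0127481 m².
Substituting r = 0.0385 m, L = 0.1191 m, θ = 79.9°: d²x/dθ² = +0.0055234 m.
a = ω²·d²x/dθ² = (441.1)²·(+0.0055234) = +1074.5 m/s²;  |a| = 1074.5 m/s².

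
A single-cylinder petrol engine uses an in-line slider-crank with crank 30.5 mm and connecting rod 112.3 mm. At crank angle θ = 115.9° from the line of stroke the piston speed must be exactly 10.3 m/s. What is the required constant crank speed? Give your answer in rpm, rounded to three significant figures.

4080

For an in-line slider-crank, |v_piston| = rω|sinθ|·[1 + r cosθ/√(L² − r² sin²θ)].
With r = 0.0305 m, L = 0.1123 m, θ = 115.9°: the bracketed kinematic factor |dx/dθ| = 0.02408 m.
ω = v/|dx/dθ| = 10.3/0.02408 = 427.74 rad/s.
N = 60ω/(2π) = 4084.6 rpm.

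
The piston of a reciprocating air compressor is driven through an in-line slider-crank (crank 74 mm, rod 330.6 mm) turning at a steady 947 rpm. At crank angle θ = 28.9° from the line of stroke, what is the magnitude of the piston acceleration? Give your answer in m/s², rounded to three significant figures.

726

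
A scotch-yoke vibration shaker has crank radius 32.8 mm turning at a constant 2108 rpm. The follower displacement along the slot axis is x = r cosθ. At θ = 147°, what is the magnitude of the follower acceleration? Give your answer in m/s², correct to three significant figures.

ω = 220.7 rad/s (from 2108 rpm).
x = r cosθ ⇒ ẍ = −rω² cosθ (ω constant).
|a| = rω²|cosθ| = 0.0328·(220.7)²·|cos 147°| = 1340.5 m/s².

1340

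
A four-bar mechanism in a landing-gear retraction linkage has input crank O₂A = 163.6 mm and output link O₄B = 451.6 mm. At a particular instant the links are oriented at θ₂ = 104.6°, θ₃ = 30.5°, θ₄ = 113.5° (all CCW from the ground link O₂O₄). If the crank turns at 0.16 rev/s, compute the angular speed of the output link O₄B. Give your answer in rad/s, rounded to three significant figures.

ω₂ = 1.005 rad/s (from 0.16 rev/s).
Differentiating the loop-closure r₂e^{iθ₂}+r₃e^{iθ₃}=r₁+r₄e^{iθ₄} gives r₂ω₂e^{iθ₂}+r₃ω₃e^{iθ₃}=r₄ω₄e^{iθ₄}.
Eliminating the other unknown: ω₄ = r₂ω₂ sin(θ₂−θ₃) / [r₄ sin(θ₄−θ₃)].
Numerator sine = +0.96174; denominator sine = +0.99255.
Result = 0.1636·1.005·(+0.96174) / (0.4516·(+0.99255)) = +0.35289 rad/s; magnitude 0.35289 rad/s.

0.353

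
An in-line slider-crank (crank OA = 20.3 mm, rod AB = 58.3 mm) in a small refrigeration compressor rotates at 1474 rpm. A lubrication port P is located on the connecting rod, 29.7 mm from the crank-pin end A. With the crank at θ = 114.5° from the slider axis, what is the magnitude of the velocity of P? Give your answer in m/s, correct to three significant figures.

ω = 154.4 rad/s.  Crank-pin speed |V_A| = rω = 3.1334 m/s, perpendicular to OA.
Rod angle: sinφ = −(r/L) sinθ ⇒ φ = -18.472°; ω_rod = −rω cosθ/√(L²−r²sin²θ) = +23.499 rad/s.
V_P = V_A + ω_rod × AP, with AP = 0.0297 m along the rod.
Components: V_Px = −rω sinθ − a·ω_rod·sinφ = -2.6302 m/s;  V_Py = rω cosθ + a·ω_rod·cosφ = -0.63745 m/s.
|V_P| = √(V_Px² + V_Py²) = 2.7063 m/s.

2.71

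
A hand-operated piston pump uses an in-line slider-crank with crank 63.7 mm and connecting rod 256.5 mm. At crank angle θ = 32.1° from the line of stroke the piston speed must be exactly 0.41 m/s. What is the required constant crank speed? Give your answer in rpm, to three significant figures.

95.4

For an in-line slider-crank, |v_piston| = rω|sinθ|·[1 + r cosθ/√(L² − r² sin²θ)].
With r = 0.0637 m, L = 0.2565 m, θ = 32.1°: the bracketed kinematic factor |dx/dθ| = 0.041034 m.
ω = v/|dx/dθ| = 0.41/0.041034 = 9.9917 rad/s.
N = 60ω/(2π) = 95.413 rpm.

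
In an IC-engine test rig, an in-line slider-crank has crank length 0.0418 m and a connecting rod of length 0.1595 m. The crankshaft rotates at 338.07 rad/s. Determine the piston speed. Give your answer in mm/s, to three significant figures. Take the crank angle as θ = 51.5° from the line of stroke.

12900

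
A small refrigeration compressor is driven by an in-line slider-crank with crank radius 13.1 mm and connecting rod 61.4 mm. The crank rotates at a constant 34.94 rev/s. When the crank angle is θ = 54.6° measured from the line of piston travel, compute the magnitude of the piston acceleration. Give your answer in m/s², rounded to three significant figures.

ω = 2π·34.9 = 219.5 rad/s
x(θ) = r cosθ + √(L² − r² sin²θ); with ω constant, a = ω²·d²x/dθ².
d²x/dθ² = −r cosθ − r²(cos2θ)/√u − r⁴ sin²2θ/(4u^{3/2}),  u = L² − r² sin²θ = 0.00365594 m².
Substituting r = 0.0131 m, L = 0.0614 m, θ = 54.6°: d²x/dθ² = -0.0066849 m.
a = ω²·d²x/dθ² = (219.5)²·(-0.0066849) = -322.18 m/s²;  |a| = 322.18 m/s².

322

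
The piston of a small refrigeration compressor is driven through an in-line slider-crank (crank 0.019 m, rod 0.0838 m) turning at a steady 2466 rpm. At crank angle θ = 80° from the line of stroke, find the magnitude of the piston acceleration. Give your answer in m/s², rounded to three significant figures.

56.5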